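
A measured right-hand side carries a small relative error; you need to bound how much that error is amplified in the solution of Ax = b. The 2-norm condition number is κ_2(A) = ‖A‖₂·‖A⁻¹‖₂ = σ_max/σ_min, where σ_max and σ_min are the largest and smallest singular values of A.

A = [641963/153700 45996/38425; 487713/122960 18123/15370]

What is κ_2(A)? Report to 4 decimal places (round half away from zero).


203.5200

M = AᵀA = [14911371169/449440000 543629499/56180000; 543629499/56180000 19825929/7022500]. tr(M)=25888369/719104, det(M)=5625/179776
eigenvalues of AᵀA: λ = (tr ± √(tr²−4·det))/2 = 36, 625/719104
σ_max=√36=6, σ_min=√(625/719104)=(25/848) → κ = 203.5200


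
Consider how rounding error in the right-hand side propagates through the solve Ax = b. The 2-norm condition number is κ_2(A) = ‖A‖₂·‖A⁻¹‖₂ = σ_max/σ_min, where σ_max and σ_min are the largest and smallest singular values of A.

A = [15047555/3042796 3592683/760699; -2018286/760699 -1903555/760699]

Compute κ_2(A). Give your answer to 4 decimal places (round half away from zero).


form AᵀA = [1009012337449/32036704144 240237953865/8009176036; 240237953865/8009176036 57200321026/2002294009] with trace 2288011265/38093584 and determinant 923521/38093584
solving λ² − 2288011265/38093584·λ + 923521/38093584 = 0 gives λ = 961/16, 961/2380849
σ_max=√(961/16)=(31/4), σ_min=√(961/2380849)=(31/1543) → κ = 385.7500

385.7500


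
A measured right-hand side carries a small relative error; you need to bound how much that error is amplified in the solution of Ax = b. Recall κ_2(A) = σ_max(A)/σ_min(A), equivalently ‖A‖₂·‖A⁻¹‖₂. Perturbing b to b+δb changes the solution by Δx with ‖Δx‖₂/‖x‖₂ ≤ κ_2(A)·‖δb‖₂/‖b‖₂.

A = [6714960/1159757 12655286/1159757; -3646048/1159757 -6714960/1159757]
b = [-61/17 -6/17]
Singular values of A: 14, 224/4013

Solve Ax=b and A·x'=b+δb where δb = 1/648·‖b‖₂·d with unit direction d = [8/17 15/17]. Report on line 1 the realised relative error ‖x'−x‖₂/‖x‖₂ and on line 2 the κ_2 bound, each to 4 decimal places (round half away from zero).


from the listed singular values, σ₁ = 14, σ_n = 224/4013
κ = σ_max/σ_min = 14/(224/4013) = 250.8125
perturbation bound = 250.8125·1/648 = 0.3871
solve Ax = b  →  x = [31.5142 -17.0504]
‖b‖ = 3.6056, ‖x‖ = 35.8310
Δx = A⁻¹·δb where δb = 1/648·3.6056·d; ‖Δx‖ = 0.0997
dividing the unrounded norms, ‖Δx‖/‖x‖ = 0.0028
tightness: 0.0028 against a bound of 0.3871 (unrounded ratio ≈ 0.0072)

0.0028
0.3871


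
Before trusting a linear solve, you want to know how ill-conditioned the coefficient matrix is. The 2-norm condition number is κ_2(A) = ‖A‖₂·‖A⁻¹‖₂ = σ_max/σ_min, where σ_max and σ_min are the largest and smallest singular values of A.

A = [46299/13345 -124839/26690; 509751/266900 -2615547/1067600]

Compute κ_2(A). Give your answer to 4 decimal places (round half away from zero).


100.4800

AᵀA = [3866038209/246490000 -20613198573/985960000; -20613198573/985960000 109954074681/3943840000]; tr = 6872427441/157753600, det = 1185921/6310144
char-poly roots: 1089/25 and 27225/6310144
σ_max=√(1089/25)=(33/5), σ_min=√(27225/6310144)=(165/2512) → κ = 100.4800


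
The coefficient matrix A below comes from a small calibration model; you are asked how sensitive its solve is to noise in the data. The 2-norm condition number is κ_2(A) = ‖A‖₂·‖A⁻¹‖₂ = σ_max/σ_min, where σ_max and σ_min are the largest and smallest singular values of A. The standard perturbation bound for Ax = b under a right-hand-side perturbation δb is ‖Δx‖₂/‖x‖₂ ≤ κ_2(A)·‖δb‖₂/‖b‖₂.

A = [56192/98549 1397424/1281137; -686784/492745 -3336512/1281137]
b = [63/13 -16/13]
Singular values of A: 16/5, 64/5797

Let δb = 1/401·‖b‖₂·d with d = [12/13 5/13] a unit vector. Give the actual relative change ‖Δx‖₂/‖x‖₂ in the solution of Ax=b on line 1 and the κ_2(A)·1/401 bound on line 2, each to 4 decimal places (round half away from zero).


0.0031
0.7228

from the listed singular values, σ₁ = 16/5, σ_n = 64/5797
κ_2(A) = (16/5) / (64/5797) = 289.8500
perturbation bound = 289.8500·1/401 = 0.7228
solve Ax = b  →  x = [-319.2463 171.3272]
‖b‖ = 5.0000, ‖x‖ = 362.3137
with δb = [0.0115 0.0048], A·Δx = δb → ‖Δx‖ = 1.1294
realised ‖Δx‖/‖x‖ = 0.0031
tightness: 0.0031 against a bound of 0.7228 (unrounded ratio ≈ 0.0043)


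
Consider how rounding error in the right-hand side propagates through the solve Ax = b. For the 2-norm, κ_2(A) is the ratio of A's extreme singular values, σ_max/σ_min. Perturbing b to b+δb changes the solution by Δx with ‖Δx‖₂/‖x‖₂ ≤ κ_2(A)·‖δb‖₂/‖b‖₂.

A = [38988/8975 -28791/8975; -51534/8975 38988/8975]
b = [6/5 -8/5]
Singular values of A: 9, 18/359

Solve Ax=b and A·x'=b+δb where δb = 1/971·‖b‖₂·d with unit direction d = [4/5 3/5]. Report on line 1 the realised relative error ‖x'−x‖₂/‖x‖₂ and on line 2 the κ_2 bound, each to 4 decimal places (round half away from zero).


0.1849
0.1849

σ_max = 9, σ_min = 18/359
condition number: 9 ÷ (18/359) = 179.5000
bound on ‖Δx‖/‖x‖: κ·ε = 179.5000·1/971 = 0.1849
solve Ax = b  →  x = [0.1778 -0.1333]
‖b‖ = 2.0000, ‖x‖ = 0.2222
with δb = [0.0016 0.0012], A·Δx = δb → ‖Δx‖ = 0.0411
relative error = 0.1849
so the bound is sharp here: realised error equals the bound


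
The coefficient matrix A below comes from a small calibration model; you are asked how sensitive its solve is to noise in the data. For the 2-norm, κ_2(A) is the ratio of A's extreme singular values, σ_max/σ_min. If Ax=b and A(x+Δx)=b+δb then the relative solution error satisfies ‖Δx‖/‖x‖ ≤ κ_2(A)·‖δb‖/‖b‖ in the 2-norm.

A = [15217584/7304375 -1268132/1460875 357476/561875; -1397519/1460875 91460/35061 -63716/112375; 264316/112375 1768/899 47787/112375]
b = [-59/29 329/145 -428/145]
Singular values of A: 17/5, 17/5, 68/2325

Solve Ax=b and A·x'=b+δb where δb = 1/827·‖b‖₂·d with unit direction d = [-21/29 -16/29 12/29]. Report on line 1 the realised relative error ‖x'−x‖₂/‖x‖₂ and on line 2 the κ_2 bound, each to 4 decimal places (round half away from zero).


0.0051
0.1406

σ_max = 17/5, σ_min = 68/2325
κ = σ_max/σ_min = (17/5)/(68/2325) = 116.2500
bound on ‖Δx‖/‖x‖: κ·ε = 116.2500·1/827 = 0.1406
solve Ax = b  →  x = [7.6814 -3.5192 -33.1529]
‖b‖ = 4.2426, ‖x‖ = 34.2127
δb = ε·‖b‖·d = [-0.0037 -0.0028 0.0021]; solving A·Δx = δb gives ‖Δx‖ = 0.1754
dividing the unrounded norms, ‖Δx‖/‖x‖ = 0.0051
so the bound overstates the realised error by a factor of ≈ 27.4176 (computed from the unrounded values)


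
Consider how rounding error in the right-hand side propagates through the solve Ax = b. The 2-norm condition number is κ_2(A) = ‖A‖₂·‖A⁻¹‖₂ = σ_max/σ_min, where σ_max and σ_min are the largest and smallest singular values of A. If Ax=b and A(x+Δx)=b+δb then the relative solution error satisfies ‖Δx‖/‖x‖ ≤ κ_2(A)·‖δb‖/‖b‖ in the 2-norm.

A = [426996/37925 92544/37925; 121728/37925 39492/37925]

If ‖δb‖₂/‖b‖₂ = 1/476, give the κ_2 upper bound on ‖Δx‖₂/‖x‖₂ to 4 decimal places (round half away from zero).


form AᵀA = [315429264/2301289 70917120/2301289; 70917120/2301289 16198416/2301289] with trace 197280/1369 and determinant 20736/1369
solving λ² − 197280/1369·λ + 20736/1369 = 0 gives λ = 144, 144/1369
κ = σ_max/σ_min = 12/(12/37) = 37.0000
worst-case relative error ≤ 37.0000 × 1/476 = 0.0777

0.0777


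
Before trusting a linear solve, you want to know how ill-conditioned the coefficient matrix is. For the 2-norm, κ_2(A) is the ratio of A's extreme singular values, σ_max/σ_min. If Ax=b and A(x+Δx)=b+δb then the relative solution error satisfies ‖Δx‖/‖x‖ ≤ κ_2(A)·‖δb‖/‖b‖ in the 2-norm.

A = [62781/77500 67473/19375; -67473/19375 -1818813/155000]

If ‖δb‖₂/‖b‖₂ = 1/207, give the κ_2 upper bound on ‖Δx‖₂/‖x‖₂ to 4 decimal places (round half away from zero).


0.2995

M = AᵀA = [122853033/9610000 209908503/4805000; 209908503/4805000 5759115993/38440000]. tr(M)=10000845/61504, det(M)=6765201/984064
solving λ² − 10000845/61504·λ + 6765201/984064 = 0 gives λ = 2601/16, 2601/61504
κ_2(A) = √(λ_max/λ_min) = √((2601/16) / (2601/61504)) = 62.0000
perturbation bound = 62.0000·1/207 = 0.2995


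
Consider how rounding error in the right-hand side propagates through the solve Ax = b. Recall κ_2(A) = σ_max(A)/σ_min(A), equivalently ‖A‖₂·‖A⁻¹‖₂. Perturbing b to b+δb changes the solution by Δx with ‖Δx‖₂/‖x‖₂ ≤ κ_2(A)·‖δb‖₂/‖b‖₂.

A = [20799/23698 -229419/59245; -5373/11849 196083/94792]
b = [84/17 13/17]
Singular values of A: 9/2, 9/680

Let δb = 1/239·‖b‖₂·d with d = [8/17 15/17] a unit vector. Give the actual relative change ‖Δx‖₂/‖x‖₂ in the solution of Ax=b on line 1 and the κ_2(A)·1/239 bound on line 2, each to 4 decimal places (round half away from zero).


largest singular value 9/2, smallest 9/680
condition number: (9/2) ÷ (9/680) = 340.0000
κ_2(A)·‖δb‖/‖b‖ = 1.4226
solve Ax = b  →  x = [221.3333 48.8889]
2-norm of b is 5.0000; of x, 226.6684
Δx = A⁻¹·δb where δb = 1/239·5.0000·d; ‖Δx‖ = 1.5807
realised ‖Δx‖/‖x‖ = 0.0070
so the bound overstates the realised error by a factor of ≈ 204.0016 (computed from the unrounded values)

0.0070
1.4226


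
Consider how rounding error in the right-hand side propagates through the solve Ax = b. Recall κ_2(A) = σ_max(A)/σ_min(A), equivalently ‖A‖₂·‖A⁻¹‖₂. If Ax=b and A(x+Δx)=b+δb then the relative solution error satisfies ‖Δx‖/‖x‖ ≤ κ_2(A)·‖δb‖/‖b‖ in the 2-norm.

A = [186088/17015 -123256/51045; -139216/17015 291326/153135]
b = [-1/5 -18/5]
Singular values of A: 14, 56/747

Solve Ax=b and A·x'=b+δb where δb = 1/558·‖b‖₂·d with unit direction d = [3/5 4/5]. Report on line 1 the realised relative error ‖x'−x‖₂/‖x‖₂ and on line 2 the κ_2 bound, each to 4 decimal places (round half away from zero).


largest singular value 14, smallest 56/747
κ = σ_max/σ_min = 14/(56/747) = 186.7500
bound on ‖Δx‖/‖x‖: κ·ε = 186.7500·1/558 = 0.3347
solve Ax = b  →  x = [-8.6450 -39.0732]
‖b‖ = 3.6056, ‖x‖ = 40.0181
δb = ε·‖b‖·d = [0.0039 0.0052]; solving A·Δx = δb gives ‖Δx‖ = 0.0862
realised ‖Δx‖/‖x‖ = 0.0022
realised/bound (from unrounded values) ≈ 0.0064

0.0022
0.3347


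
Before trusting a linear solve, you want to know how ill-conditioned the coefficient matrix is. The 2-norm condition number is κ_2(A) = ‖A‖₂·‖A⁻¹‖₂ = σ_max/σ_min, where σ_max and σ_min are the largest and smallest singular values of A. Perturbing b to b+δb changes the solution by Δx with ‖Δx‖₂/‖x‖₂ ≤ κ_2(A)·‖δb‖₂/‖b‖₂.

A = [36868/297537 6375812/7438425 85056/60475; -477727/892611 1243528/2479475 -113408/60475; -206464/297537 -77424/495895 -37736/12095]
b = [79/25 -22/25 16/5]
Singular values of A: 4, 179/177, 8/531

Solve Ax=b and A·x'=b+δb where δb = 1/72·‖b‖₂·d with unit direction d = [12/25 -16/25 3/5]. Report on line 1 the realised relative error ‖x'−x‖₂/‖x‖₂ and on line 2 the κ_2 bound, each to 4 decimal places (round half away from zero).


0.0159
3.6875

from the listed singular values, σ₁ = 4, σ_n = 8/531
κ_2(A) = 4 / (8/531) = 265.5000
perturbation bound = 265.5000·1/72 = 3.6875
solve Ax = b  →  x = [-253.1944 -54.9416 58.0366]
‖b‖₂ = 4.5826 and ‖x‖₂ = 265.5075
with δb = [0.0306 -0.0407 0.0382], A·Δx = δb → ‖Δx‖ = 4.2246
dividing the unrounded norms, ‖Δx‖/‖x‖ = 0.0159
tightness: 0.0159 against a bound of 3.6875 (unrounded ratio ≈ 0.0043)


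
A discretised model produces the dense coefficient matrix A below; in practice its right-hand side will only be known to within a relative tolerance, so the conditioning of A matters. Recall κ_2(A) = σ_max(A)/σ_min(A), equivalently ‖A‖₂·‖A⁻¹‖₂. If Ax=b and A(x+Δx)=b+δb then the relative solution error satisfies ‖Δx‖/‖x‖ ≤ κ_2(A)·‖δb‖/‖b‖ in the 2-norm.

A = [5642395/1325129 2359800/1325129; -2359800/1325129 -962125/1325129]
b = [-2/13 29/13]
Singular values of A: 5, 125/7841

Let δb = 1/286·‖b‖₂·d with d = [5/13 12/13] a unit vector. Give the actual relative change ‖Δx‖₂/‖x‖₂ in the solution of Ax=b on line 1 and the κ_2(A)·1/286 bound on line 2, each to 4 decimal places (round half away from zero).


σ_max = 5, σ_min = 125/7841
κ_2(A) = 5 / (125/7841) = 313.6400
κ_2(A)·‖δb‖/‖b‖ = 1.0966
solve Ax = b  →  x = [-48.4369 115.7286]
‖b‖₂ = 2.2361 and ‖x‖₂ = 125.4562
re-solving with b+δb shifts x by Δx of norm 0.4904
dividing the unrounded norms, ‖Δx‖/‖x‖ = 0.0039
tightness: 0.0039 against a bound of 1.0966 (unrounded ratio ≈ 0.0036)

0.0039
1.0966


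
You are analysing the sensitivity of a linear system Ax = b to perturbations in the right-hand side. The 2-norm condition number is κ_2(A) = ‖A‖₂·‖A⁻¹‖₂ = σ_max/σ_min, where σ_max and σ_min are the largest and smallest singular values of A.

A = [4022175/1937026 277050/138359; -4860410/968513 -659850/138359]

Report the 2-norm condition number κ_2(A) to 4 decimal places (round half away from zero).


385.3500

M = AᵀA = [654865285225/22201596004 22274043375/792914143; 22274043375/792914143 3030525000/113273449]. tr(M)=1484956225/26399044, det(M)=140625/6599761
solving λ² − 1484956225/26399044·λ + 140625/6599761 = 0 gives λ = 225/4, 2500/6599761
κ = σ_max/σ_min = (15/2)/(50/2569) = 385.3500


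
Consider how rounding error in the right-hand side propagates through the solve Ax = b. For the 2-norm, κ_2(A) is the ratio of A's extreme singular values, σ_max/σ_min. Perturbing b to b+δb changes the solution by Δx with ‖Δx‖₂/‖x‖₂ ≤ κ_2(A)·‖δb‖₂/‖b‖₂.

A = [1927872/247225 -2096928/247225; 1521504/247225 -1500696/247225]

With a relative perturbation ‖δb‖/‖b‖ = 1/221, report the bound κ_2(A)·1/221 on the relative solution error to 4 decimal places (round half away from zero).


0.1929

AᵀA = [241266594816/2444808025 -50607389952/488961605; -50607389952/488961605 265967820864/2444808025]; tr = 120626496/581405, det = 1719926784/72675625
char-poly roots: 5184/25 and 331776/2907025
σ_max=√(5184/25)=(72/5), σ_min=√(331776/2907025)=(576/1705) → κ = 42.6250
κ_2(A)·‖δb‖/‖b‖ = 0.1929


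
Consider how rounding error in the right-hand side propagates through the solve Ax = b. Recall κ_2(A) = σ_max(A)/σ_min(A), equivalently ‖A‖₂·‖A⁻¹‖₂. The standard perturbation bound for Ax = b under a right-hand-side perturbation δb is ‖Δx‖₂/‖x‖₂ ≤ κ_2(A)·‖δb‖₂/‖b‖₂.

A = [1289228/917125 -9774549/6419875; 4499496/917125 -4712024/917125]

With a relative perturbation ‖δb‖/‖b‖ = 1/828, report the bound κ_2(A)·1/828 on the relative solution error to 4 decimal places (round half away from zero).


AᵀA = [35052116944/1345789225 -51524401356/1884104915; -51524401356/1884104915 1893595434889/65943672025]; tr = 858775069/15682205, det = 119946304/1960275625
char-poly roots: 1369/25 and 87616/78411025
σ_max=√(1369/25)=(37/5), σ_min=√(87616/78411025)=(296/8855) → κ = 221.3750
perturbation bound = 221.3750·1/828 = 0.2674

0.2674


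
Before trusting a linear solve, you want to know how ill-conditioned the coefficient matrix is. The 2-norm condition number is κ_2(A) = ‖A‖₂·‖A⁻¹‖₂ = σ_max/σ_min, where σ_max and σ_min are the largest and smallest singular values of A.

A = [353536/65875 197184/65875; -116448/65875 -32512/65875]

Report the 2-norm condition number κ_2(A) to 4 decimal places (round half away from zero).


15.5000

M = AᵀA = [221676544/6943225 23519232/1388645; 23519232/1388645 63901696/6943225]. tr(M)=197632/4805, det(M)=4194304/600625
char-poly roots: 1024/25 and 4096/24025
κ = σ_max/σ_min = (32/5)/(64/155) = 15.5000


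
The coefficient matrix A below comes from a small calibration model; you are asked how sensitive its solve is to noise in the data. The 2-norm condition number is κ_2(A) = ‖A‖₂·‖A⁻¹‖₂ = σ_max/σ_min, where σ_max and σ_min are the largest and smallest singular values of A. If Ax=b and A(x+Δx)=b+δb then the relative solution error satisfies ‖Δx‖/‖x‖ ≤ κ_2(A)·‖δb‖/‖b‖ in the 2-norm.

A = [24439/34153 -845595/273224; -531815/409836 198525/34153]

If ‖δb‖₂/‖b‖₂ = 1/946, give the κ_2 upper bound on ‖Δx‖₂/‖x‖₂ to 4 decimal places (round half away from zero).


0.3356

AᵀA = [31127801/14175504 -7684295/787528; -7684295/787528 273222225/6300224]; tr = 63012469/1382976, det = 50625/2458624
eigenvalues of AᵀA: λ = (tr ± √(tr²−4·det))/2 = 729/16, 625/1382976
κ_2(A) = √(λ_max/λ_min) = √((729/16) / (625/1382976)) = 317.5200
worst-case relative error ≤ 317.5200 × 1/946 = 0.3356


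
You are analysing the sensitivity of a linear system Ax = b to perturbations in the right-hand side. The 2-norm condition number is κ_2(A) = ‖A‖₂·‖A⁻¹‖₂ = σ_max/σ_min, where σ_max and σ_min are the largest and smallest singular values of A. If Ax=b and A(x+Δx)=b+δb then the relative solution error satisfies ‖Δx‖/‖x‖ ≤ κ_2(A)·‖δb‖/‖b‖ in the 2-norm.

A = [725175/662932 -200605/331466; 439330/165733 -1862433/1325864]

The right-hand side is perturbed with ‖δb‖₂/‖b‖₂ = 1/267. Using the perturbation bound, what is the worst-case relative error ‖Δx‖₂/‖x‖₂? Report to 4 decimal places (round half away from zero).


0.5842

AᵀA = [3614052363025/439478836624 -963696420765/219739418312; -963696420765/219739418312 4112534535889/1757915346496]; tr = 64251709301/6082752064, det = 446265625/97324033024
λ_max, λ_min = (64251709301/6082752064 ± √4127603517312319658601/36999872672096260096)/2 = 169/16, 2640625/6082752064
κ_2(A) = √(λ_max/λ_min) = √((169/16) / (2640625/6082752064)) = 155.9840
perturbation bound = 155.9840·1/267 = 0.5842


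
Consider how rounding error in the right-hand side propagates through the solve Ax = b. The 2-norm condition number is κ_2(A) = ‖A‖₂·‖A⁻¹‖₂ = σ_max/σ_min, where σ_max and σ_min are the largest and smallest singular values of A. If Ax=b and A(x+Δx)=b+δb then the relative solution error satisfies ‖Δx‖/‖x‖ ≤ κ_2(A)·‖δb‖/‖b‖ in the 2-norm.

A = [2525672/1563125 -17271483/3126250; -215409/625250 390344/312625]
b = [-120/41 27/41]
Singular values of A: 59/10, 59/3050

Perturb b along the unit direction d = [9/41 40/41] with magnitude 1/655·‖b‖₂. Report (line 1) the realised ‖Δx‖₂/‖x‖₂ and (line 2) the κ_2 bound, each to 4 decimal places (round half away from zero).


0.4656
0.4656

σ_max = 59/10, σ_min = 59/3050
condition number: (59/10) ÷ (59/3050) = 305.0000
worst-case relative error ≤ 305.0000 × 1/655 = 0.4656
solve Ax = b  →  x = [-0.1424 0.4881]
2-norm of b is 3.0000; of x, 0.5085
Δx = A⁻¹·δb where δb = 1/655·3.0000·d; ‖Δx‖ = 0.2368
relative error = 0.4656
realised/bound = 1 exactly: the bound is attained for this b and d


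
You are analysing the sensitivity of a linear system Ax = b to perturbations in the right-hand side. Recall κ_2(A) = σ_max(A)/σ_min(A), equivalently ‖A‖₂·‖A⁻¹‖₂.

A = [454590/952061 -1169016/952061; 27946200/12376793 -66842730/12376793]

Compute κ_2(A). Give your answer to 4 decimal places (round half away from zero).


185.7680

M = AᵀA = [485374356900/91127308129 -1164670306560/91127308129; -1164670306560/91127308129 2795303798244/91127308129]. tr(M)=19412296776/539214841, det(M)=20250000/539214841
char-poly roots: 36 and 562500/539214841
σ_max=√36=6, σ_min=√(562500/539214841)=(750/23221) → κ = 185.7680


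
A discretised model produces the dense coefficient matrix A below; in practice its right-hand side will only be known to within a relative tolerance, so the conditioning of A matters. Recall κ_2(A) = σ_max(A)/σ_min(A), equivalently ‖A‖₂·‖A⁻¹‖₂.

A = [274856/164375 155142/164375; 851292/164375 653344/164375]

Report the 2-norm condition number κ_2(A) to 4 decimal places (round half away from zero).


AᵀA = [1280390224/43230625 958125168/43230625; 958125168/43230625 721483876/43230625]; tr = 80074964/1729225, det = 5345344/1729225
λ_max, λ_min = (80074964/1729225 ± √6375026649687696/2990219100625)/2 = 1156/25, 4624/69169
σ_max=√(1156/25)=(34/5), σ_min=√(4624/69169)=(68/263) → κ = 26.3000

26.3000


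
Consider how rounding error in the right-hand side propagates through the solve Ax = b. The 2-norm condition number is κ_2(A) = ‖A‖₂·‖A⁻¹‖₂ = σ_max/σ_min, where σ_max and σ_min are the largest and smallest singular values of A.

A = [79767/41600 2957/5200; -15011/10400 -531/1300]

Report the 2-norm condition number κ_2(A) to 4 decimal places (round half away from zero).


166.4000

M = AᵀA = [398722249/69222400 14536179/8652800; 14536179/8652800 530209/1081600]. tr(M)=17306225/2768896, det(M)=15625/11075584
λ_max, λ_min = (17306225/2768896 ± √299462159750625/7666785058816)/2 = 25/4, 625/2768896
so κ_2 = √((25/4) / (625/2768896)) = 166.4000


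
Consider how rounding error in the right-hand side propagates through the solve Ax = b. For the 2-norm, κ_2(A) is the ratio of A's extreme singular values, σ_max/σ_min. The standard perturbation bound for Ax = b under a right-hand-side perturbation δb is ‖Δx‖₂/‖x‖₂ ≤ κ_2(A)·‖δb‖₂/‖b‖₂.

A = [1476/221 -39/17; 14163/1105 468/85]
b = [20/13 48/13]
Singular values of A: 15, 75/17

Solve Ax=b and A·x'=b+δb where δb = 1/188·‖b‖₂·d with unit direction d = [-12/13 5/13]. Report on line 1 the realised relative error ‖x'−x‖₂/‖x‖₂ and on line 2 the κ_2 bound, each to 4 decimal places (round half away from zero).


from the listed singular values, σ₁ = 15, σ_n = 75/17
condition number: 15 ÷ (75/17) = 3.4000
perturbation bound = 3.4000·1/188 = 0.0181
solve Ax = b  →  x = [0.2560 0.0747]
‖b‖ = 4.0000, ‖x‖ = 0.2667
Δx = A⁻¹·δb where δb = 1/188·4.0000·d; ‖Δx‖ = 0.0048
realised ‖Δx‖/‖x‖ = 0.0181
tightness: 0.0181 against a bound of 0.0181; the bound is attained (ratio 1)

0.0181
0.0181


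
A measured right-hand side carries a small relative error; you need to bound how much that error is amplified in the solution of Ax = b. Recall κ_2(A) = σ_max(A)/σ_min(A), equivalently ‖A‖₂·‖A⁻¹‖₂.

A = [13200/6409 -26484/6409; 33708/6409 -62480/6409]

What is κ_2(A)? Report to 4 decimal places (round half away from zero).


M = AᵀA = [7754256/243049 -14530560/243049; -14530560/243049 27249424/243049]. tr(M)=121120/841, det(M)=2304/841
solving λ² − 121120/841·λ + 2304/841 = 0 gives λ = 144, 16/841
κ_2(A) = √(λ_max/λ_min) = √(144 / (16/841)) = 87.0000

87.0000


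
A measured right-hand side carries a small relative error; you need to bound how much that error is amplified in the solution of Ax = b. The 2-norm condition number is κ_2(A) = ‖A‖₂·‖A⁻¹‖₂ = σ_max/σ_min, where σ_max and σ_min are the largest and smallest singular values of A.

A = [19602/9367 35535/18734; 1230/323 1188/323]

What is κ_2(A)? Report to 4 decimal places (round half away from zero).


M = AᵀA = [5732136/303601 5457375/303601; 5457375/303601 20797569/1214404]. tr(M)=51993/1444, det(M)=81/361
λ_max, λ_min = (51993/1444 ± √2701400625/2085136)/2 = 36, 9/1444
so κ_2 = √(36 / (9/1444)) = 76.0000

76.0000


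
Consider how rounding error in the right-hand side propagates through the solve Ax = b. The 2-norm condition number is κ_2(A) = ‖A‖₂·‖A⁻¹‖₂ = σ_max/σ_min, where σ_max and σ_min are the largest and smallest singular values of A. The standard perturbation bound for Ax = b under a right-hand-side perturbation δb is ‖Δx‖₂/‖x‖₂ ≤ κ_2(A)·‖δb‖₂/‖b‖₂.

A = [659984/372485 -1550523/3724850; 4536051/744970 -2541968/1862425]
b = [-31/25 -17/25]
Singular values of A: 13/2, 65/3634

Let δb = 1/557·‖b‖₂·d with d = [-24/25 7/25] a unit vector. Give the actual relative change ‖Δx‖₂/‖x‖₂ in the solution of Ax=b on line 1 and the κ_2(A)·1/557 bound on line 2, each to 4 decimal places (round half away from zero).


0.0025
0.6524

σ_max = 13/2, σ_min = 65/3634
κ = σ_max/σ_min = (13/2)/(65/3634) = 363.4000
perturbation bound = 363.4000·1/557 = 0.6524
solve Ax = b  →  x = [12.1223 54.5779]
‖b‖ = 1.4142, ‖x‖ = 55.9079
δb = ε·‖b‖·d = [-0.0024 0.0007]; solving A·Δx = δb gives ‖Δx‖ = 0.1419
relative error = 0.0025
tightness: 0.0025 against a bound of 0.6524 (unrounded ratio ≈ 0.0039)


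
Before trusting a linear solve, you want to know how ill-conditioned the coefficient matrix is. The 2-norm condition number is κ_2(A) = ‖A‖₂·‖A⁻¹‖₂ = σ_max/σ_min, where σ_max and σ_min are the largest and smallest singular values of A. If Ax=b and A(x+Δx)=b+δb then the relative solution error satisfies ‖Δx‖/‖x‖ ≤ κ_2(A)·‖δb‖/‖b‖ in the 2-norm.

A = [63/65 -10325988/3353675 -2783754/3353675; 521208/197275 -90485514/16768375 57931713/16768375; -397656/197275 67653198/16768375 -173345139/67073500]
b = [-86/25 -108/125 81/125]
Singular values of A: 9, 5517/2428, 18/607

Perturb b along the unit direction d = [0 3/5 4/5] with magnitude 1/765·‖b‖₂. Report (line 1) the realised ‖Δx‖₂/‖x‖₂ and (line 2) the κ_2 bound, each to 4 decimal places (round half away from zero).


0.1187
0.3967

from the listed singular values, σ₁ = 9, σ_n = 18/607
κ = σ_max/σ_min = 9/(18/607) = 303.5000
bound on ‖Δx‖/‖x‖: κ·ε = 303.5000·1/765 = 0.3967
solve Ax = b  →  x = [-0.0855 0.8023 1.0684]
‖b‖ = 3.6056, ‖x‖ = 1.3389
δb = ε·‖b‖·d = [0.0000 0.0028 0.0038]; solving A·Δx = δb gives ‖Δx‖ = 0.1589
dividing the unrounded norms, ‖Δx‖/‖x‖ = 0.1187
realised/bound (from unrounded values) ≈ 0.2992


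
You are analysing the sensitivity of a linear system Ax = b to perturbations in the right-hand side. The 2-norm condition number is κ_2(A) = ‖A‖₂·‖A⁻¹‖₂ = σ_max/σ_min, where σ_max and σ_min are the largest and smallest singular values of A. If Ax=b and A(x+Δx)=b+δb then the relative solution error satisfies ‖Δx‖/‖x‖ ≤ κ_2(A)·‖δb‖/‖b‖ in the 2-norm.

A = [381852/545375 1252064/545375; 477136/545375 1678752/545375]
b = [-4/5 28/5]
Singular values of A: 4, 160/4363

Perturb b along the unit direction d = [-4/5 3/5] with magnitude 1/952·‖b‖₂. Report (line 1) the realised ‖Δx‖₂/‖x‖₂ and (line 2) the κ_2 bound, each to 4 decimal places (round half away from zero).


σ_max = 4, σ_min = 160/4363
κ = σ_max/σ_min = 4/(160/4363) = 109.0750
worst-case relative error ≤ 109.0750 × 1/952 = 0.1146
solve Ax = b  →  x = [-104.4320 31.5010]
2-norm of b is 5.6569; of x, 109.0796
re-solving with b+δb shifts x by Δx of norm 0.1620
relative error = 0.0015
realised/bound (from unrounded values) ≈ 0.0130

0.0015
0.1146


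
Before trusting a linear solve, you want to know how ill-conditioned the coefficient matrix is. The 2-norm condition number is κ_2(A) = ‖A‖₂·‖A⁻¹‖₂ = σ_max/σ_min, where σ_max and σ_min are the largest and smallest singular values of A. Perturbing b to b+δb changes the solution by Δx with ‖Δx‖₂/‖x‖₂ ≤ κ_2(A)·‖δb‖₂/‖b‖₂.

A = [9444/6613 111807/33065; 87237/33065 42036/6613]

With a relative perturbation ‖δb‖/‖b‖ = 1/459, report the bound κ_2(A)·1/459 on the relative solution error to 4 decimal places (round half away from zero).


M = AᵀA = [34048521/3783025 3268512/151321; 3268512/151321 196112241/3783025]. tr(M)=230160762/3783025, det(M)=2313441/94575625
solving λ² − 230160762/3783025·λ + 2313441/94575625 = 0 gives λ = 1521/25, 1521/3783025
σ_max=√(1521/25)=(39/5), σ_min=√(1521/3783025)=(39/1945) → κ = 389.0000
κ_2(A)·‖δb‖/‖b‖ = 0.8475

0.8475


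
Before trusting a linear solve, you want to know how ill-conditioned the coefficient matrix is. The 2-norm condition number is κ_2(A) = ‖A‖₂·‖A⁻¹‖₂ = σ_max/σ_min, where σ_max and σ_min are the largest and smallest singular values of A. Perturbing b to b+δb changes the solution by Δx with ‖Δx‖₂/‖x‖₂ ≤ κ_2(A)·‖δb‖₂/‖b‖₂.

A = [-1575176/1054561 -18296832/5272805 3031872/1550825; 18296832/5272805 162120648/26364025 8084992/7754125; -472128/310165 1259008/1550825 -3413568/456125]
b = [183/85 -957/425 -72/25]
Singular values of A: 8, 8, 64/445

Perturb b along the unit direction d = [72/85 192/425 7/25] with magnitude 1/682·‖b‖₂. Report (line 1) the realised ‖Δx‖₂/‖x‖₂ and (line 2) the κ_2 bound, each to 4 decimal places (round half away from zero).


largest singular value 8, smallest 64/445
κ_2(A) = 8 / (64/445) = 55.6250
bound on ‖Δx‖/‖x‖: κ·ε = 55.6250·1/682 = 0.0816
solve Ax = b  →  x = [-0.1038 -0.3696 0.3659]
‖b‖ = 4.2426, ‖x‖ = 0.5303
with δb = [0.0053 0.0028 0.0017], A·Δx = δb → ‖Δx‖ = 0.0433
relative error = 0.0816
so the bound is sharp here: realised error equals the bound

0.0816
0.0816


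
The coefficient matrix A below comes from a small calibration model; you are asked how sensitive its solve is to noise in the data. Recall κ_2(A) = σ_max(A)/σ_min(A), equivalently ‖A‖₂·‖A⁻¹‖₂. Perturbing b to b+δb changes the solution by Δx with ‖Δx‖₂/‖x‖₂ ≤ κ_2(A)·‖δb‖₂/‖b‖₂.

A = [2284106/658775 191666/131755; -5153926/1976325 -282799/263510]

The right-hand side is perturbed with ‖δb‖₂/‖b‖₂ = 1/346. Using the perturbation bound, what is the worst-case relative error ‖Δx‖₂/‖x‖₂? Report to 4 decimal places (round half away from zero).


0.8788

AᵀA = [2940688607464/156234420225 81684757649/10415628015; 81684757649/10415628015 9076747865/2777500804]; tr = 81686524849/3697856100, det = 4879681/924464025
char-poly roots: 2209/100 and 8836/36978561
so κ_2 = √((2209/100) / (8836/36978561)) = 304.0500
worst-case relative error ≤ 304.0500 × 1/346 = 0.8788


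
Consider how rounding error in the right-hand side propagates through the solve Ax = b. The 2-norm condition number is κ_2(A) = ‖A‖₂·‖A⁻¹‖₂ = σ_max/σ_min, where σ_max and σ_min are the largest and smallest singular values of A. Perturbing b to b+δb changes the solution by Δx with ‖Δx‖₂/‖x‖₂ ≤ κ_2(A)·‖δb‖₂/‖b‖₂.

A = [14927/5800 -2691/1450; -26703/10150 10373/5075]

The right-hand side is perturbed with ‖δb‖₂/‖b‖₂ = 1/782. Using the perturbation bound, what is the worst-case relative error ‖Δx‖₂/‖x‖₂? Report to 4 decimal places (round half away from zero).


form AᵀA = [5309573/392000 -995049/98000; -995049/98000 186737/24500] with trace 1659473/78400 and determinant 279841/1960000
solving λ² − 1659473/78400·λ + 279841/1960000 = 0 gives λ = 529/25, 529/78400
σ_max=√(529/25)=(23/5), σ_min=√(529/78400)=(23/280) → κ = 56.0000
perturbation bound = 56.0000·1/782 = 0.0716

0.0716


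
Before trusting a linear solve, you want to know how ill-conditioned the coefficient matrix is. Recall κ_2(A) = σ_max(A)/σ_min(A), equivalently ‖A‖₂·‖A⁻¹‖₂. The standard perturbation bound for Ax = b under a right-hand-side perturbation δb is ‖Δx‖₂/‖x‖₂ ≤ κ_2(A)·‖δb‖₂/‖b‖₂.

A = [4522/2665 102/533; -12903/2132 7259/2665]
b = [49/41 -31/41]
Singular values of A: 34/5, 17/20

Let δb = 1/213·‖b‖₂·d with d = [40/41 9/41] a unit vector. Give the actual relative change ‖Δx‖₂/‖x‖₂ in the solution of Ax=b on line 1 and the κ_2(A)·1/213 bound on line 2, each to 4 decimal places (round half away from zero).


0.0066
0.0376

largest singular value 34/5, smallest 17/20
κ = σ_max/σ_min = (34/5)/(17/20) = 8.0000
bound on ‖Δx‖/‖x‖: κ·ε = 8.0000·1/213 = 0.0376
solve Ax = b  →  x = [0.5882 1.0294]
2-norm of b is 1.4142; of x, 1.1856
re-solving with b+δb shifts x by Δx of norm 0.0078
dividing the unrounded norms, ‖Δx‖/‖x‖ = 0.0066
tightness: 0.0066 against a bound of 0.0376 (unrounded ratio ≈ 0.1754)


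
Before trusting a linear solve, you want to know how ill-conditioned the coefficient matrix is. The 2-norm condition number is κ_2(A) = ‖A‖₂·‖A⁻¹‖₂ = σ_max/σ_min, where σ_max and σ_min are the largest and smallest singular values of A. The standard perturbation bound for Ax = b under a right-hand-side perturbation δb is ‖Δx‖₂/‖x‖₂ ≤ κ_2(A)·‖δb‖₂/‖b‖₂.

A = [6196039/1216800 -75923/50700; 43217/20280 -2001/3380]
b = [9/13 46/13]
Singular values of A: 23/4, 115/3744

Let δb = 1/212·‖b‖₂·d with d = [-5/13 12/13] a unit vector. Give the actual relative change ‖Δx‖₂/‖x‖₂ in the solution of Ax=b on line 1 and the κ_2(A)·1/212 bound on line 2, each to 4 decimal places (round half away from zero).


0.0057
0.8830

σ_max = 23/4, σ_min = 115/3744
κ_2(A) = (23/4) / (115/3744) = 187.2000
perturbation bound = 187.2000·1/212 = 0.8830
solve Ax = b  →  x = [27.6814 93.6654]
‖b‖ = 3.6056, ‖x‖ = 97.6702
re-solving with b+δb shifts x by Δx of norm 0.5537
relative error = 0.0057
realised/bound (from unrounded values) ≈ 0.0064


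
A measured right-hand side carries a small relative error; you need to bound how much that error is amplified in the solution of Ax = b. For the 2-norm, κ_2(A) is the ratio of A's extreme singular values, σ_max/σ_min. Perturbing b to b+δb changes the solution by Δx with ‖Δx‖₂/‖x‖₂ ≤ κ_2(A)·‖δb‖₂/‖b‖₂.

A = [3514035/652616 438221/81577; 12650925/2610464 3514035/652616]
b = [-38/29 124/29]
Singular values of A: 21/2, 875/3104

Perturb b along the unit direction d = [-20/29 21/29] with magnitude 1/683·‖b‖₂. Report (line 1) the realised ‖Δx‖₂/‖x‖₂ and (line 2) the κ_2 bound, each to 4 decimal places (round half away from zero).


largest singular value 21/2, smallest 875/3104
condition number: (21/2) ÷ (875/3104) = 37.2480
bound on ‖Δx‖/‖x‖: κ·ε = 37.2480·1/683 = 0.0545
solve Ax = b  →  x = [-10.1439 9.9239]
2-norm of b is 4.4721; of x, 14.1910
with δb = [-0.0045 0.0047], A·Δx = δb → ‖Δx‖ = 0.0232
relative error = 0.0016
tightness: 0.0016 against a bound of 0.0545 (unrounded ratio ≈ 0.0300)

0.0016
0.0545


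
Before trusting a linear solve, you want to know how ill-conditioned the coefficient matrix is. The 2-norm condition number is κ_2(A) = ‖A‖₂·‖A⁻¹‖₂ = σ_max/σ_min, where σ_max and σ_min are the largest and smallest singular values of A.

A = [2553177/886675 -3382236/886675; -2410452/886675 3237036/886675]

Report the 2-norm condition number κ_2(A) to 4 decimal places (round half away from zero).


305.7500

M = AᵀA = [14659918713/934830625 -19545977484/934830625; -19545977484/934830625 26061738912/934830625]. tr(M)=325773261/7478645, det(M)=18974736/934830625
solving λ² − 325773261/7478645·λ + 18974736/934830625 = 0 gives λ = 1089/25, 17424/37393225
κ_2(A) = √(λ_max/λ_min) = √((1089/25) / (17424/37393225)) = 305.7500


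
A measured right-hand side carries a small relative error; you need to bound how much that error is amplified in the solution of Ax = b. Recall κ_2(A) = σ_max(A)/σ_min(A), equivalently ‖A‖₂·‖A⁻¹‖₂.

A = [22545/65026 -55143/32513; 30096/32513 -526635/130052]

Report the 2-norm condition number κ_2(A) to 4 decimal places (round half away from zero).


122.0000

M = AᵀA = [596241/610244 -1323135/305122; -1323135/305122 47048121/2440976]. tr(M)=1205685/59536, det(M)=6561/238144
λ_max, λ_min = (1205685/59536 ± √1453285703529/3544535296)/2 = 81/4, 81/59536
κ = σ_max/σ_min = (9/2)/(9/244) = 122.0000


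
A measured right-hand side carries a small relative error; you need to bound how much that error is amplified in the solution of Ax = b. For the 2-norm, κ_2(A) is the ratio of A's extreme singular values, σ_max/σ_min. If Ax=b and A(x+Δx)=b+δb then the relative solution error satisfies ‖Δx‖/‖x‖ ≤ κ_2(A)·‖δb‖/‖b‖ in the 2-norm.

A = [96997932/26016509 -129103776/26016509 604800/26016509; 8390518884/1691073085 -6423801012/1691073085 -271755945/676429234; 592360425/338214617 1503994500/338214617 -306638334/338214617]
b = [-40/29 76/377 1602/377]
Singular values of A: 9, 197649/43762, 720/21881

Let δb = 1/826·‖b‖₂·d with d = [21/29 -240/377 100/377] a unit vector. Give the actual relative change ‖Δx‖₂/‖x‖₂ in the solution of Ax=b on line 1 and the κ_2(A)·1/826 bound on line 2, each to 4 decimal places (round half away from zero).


0.1802
0.3311

σ_max = 9, σ_min = 720/21881
κ_2(A) = 9 / (720/21881) = 273.5125
worst-case relative error ≤ 273.5125 × 1/826 = 0.3311
solve Ax = b  →  x = [0.5579 0.6962 -0.1944]
‖b‖ = 4.4721, ‖x‖ = 0.9131
re-solving with b+δb shifts x by Δx of norm 0.1645
relative error = 0.1802
tightness: 0.1802 against a bound of 0.3311 (unrounded ratio ≈ 0.5442)


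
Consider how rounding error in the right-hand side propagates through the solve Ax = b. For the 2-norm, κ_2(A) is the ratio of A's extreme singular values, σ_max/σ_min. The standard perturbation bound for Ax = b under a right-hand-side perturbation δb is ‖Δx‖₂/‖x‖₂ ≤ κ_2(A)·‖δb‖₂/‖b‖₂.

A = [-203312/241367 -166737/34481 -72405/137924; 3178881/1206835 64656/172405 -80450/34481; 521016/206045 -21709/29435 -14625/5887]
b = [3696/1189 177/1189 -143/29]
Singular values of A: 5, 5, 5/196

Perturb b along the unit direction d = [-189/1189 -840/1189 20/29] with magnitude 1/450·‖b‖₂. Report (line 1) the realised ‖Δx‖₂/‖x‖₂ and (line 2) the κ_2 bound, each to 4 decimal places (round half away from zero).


from the listed singular values, σ₁ = 5, σ_n = 5/196
condition number: 5 ÷ (5/196) = 196.0000
perturbation bound = 196.0000·1/450 = 0.4356
solve Ax = b  →  x = [-104.3975 29.8243 -113.1310]
‖b‖₂ = 5.8310 and ‖x‖₂ = 156.8023
Δx = A⁻¹·δb where δb = 1/450·5.8310·d; ‖Δx‖ = 0.5079
realised ‖Δx‖/‖x‖ = 0.0032
so the bound overstates the realised error by a factor of ≈ 134.4569 (computed from the unrounded values)

0.0032
0.4356


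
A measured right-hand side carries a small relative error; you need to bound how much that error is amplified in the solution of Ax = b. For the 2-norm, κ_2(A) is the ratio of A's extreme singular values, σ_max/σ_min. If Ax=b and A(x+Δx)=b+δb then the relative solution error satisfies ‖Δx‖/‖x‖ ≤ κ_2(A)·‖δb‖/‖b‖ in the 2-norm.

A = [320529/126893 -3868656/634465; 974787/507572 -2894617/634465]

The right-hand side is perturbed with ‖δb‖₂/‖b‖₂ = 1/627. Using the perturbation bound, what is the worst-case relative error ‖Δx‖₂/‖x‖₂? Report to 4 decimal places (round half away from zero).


M = AᵀA = [2594031132825/257629335184 -1556340155535/64407333796; -1556340155535/64407333796 933812272921/16101833449]. tr(M)=103757559169/1524433936, det(M)=3294225/95277121
eigenvalues of AᵀA: λ = (tr ± √(tr²−4·det))/2 = 1089/16, 48400/95277121
σ_max=√(1089/16)=(33/4), σ_min=√(48400/95277121)=(220/9761) → κ = 366.0375
perturbation bound = 366.0375·1/627 = 0.5838

0.5838


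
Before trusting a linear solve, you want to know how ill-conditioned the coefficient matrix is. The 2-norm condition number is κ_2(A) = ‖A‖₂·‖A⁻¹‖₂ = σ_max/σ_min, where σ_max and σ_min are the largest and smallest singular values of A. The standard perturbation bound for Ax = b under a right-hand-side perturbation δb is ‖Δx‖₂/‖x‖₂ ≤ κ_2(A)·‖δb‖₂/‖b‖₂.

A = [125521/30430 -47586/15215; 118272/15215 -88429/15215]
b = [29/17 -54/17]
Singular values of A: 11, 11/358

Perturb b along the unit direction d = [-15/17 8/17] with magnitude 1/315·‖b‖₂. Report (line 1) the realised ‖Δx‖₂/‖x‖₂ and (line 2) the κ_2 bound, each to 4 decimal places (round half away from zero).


0.0038
1.1365

from the listed singular values, σ₁ = 11, σ_n = 11/358
κ = σ_max/σ_min = 11/(11/358) = 358.0000
κ_2(A)·‖δb‖/‖b‖ = 1.1365
solve Ax = b  →  x = [-58.7273 -78.0000]
‖b‖₂ = 3.6056 and ‖x‖₂ = 97.6365
Δx = A⁻¹·δb where δb = 1/315·3.6056·d; ‖Δx‖ = 0.3725
dividing the unrounded norms, ‖Δx‖/‖x‖ = 0.0038
tightness: 0.0038 against a bound of 1.1365 (unrounded ratio ≈ 0.0034)
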